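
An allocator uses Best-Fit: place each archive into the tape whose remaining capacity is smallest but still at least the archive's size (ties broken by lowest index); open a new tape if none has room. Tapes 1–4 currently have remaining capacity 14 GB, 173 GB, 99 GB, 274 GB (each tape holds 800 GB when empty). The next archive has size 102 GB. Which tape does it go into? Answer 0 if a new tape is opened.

2

Tapes with room: tape 2 (173 GB), tape 4 (274 GB).
Tightest fit is tape 2 with 173 GB free.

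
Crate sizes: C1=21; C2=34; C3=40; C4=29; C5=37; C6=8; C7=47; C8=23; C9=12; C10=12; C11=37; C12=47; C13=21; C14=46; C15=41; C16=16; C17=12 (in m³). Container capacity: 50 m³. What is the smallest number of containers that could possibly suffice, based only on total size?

10 containers

Total size = 21 + 34 + 40 + 29 + 37 + 8 + 47 + 23 + 12 + 12 + 37 + 47 + 21 + 46 + 41 + 16 + 12 = 483 m³.
⌈483 / 50⌉ = 10.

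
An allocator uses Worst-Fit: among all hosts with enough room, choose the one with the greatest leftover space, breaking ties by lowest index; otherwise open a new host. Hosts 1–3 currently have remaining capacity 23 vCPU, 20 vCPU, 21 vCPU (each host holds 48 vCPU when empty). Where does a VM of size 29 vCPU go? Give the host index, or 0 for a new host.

No host has ≥ 29 vCPU free, so a new host is opened.

0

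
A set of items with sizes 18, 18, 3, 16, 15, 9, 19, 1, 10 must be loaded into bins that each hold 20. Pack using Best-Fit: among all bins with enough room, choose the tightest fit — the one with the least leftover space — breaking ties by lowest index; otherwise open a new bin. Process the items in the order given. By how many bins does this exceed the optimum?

Best-Fit: [18] [18] [3,16,1] [15] [9,10] [19] → 6 bins.
Total size 109; any packing needs at least ⌈109/20⌉ = 6 bins.
So 6 is already optimal.

0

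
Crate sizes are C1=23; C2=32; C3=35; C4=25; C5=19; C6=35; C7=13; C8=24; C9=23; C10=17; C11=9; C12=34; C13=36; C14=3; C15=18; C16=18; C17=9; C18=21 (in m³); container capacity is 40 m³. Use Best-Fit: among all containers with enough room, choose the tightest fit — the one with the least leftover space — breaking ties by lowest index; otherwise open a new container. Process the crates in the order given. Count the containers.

11

C1 (23 m³) → container 1 (remaining 17 m³)
C2 (32 m³) → container 2 (remaining 8 m³)
C3 (35 m³) → container 3 (remaining 5 m³)
C4 (25 m³) → container 4 (remaining 15 m³)
C5 (19 m³) → container 5 (remaining 21 m³)
C6 (35 m³) → container 6 (remaining 5 m³)
C7 (13 m³) → container 4 (remaining 2 m³)
C8 (24 m³) → container 7 (remaining 16 m³)
C9 (23 m³) → container 8 (remaining 17 m³)
C10 (17 m³) → container 1 (remaining 0 m³)
C11 (9 m³) → container 7 (remaining 7 m³)
C12 (34 m³) → container 9 (remaining 6 m³)
C13 (36 m³) → container 10 (remaining 4 m³)
C14 (3 m³) → container 10 (remaining 1 m³)
C15 (18 m³) → container 5 (remaining 3 m³)
C16 (18 m³) → container 11 (remaining 22 m³)
C17 (9 m³) → container 8 (remaining 8 m³)
C18 (21 m³) → container 11 (remaining 1 m³)
Final containers: [23,17] [32] [35] [25,13] [19,18] [35] [24,9] [23,9] [34] [36,3] [18,21].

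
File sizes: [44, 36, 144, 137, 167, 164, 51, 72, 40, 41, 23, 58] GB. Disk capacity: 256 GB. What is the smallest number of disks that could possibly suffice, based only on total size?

Total size = 44 + 36 + 144 + 137 + 167 + 164 + 51 + 72 + 40 + 41 + 23 + 58 = 977 GB.
⌈977 / 256⌉ = 4.

4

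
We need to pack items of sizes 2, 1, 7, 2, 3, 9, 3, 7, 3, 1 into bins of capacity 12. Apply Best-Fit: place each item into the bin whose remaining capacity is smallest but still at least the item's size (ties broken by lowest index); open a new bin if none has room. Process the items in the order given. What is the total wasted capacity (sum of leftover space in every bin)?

2 → bin 1 (remaining 10)
1 → bin 1 (remaining 9)
7 → bin 1 (remaining 2)
2 → bin 1 (remaining 0)
3 → bin 2 (remaining 9)
9 → bin 2 (remaining 0)
3 → bin 3 (remaining 9)
7 → bin 3 (remaining 2)
3 → bin 4 (remaining 9)
1 → bin 3 (remaining 1)
4 bins × 12 = 48; used 38; unused 10.

10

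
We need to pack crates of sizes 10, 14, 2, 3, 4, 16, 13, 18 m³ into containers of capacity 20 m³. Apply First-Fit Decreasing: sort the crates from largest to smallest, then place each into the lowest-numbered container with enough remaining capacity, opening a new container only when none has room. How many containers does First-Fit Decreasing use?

Sorted descending: 18, 16, 14, 13, 10, 4, 3, 2.
18 m³ → container 1 (remaining 2 m³)
16 m³ → container 2 (remaining 4 m³)
14 m³ → container 3 (remaining 6 m³)
13 m³ → container 4 (remaining 7 m³)
10 m³ → container 5 (remaining 10 m³)
4 m³ → container 2 (remaining 0 m³)
3 m³ → container 3 (remaining 3 m³)
2 m³ → container 1 (remaining 0 m³)
Final containers: [18,2] [16,4] [14,3] [13] [10].

5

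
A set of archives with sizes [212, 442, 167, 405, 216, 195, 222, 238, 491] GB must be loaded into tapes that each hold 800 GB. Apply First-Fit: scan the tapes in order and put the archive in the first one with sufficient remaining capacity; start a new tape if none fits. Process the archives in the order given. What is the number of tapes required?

4

tape 1: place 212 GB, 588 GB left
tape 1: place 442 GB, 146 GB left
tape 2: place 167 GB, 633 GB left
tape 2: place 405 GB, 228 GB left
tape 2: place 216 GB, 12 GB left
tape 3: place 195 GB, 605 GB left
tape 3: place 222 GB, 383 GB left
tape 3: place 238 GB, 145 GB left
tape 4: place 491 GB, 309 GB left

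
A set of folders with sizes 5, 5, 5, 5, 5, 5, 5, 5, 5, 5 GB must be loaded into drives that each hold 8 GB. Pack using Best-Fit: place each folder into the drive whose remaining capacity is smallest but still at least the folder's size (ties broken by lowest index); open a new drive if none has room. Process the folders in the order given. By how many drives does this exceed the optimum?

Best-Fit: [5] [5] [5] [5] [5] [5] [5] [5] [5] [5] → 10 drives.
10 folders exceed 4 GB (half the capacity), and no two of those can share a drive, so at least 10 drives are needed.
So 10 is already optimal.

0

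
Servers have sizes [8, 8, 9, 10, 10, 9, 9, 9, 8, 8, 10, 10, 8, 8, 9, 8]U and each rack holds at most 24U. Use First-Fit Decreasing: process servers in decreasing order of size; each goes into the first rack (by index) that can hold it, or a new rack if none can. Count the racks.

7 racks

Sorted descending: 10, 10, 10, 10, 9, 9, 9, 9, 9, 8, 8, 8, 8, 8, 8, 8.
10U → rack 1 (remaining 14U)
10U → rack 1 (remaining 4U)
10U → rack 2 (remaining 14U)
10U → rack 2 (remaining 4U)
9U → rack 3 (remaining 15U)
9U → rack 3 (remaining 6U)
9U → rack 4 (remaining 15U)
9U → rack 4 (remaining 6U)
9U → rack 5 (remaining 15U)
8U → rack 5 (remaining 7U)
8U → rack 6 (remaining 16U)
8U → rack 6 (remaining 8U)
8U → rack 6 (remaining 0U)
8U → rack 7 (remaining 16U)
8U → rack 7 (remaining 8U)
8U → rack 7 (remaining 0U)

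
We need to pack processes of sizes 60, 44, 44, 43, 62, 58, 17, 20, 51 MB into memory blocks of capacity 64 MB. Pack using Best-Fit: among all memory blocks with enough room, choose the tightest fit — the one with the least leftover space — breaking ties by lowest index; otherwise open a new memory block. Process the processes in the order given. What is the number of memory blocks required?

7

memory block 1: place 60 MB, 4 MB left
memory block 2: place 44 MB, 20 MB left
memory block 3: place 44 MB, 20 MB left
memory block 4: place 43 MB, 21 MB left
memory block 5: place 62 MB, 2 MB left
memory block 6: place 58 MB, 6 MB left
memory block 2: place 17 MB, 3 MB left
memory block 3: place 20 MB, 0 MB left
memory block 7: place 51 MB, 13 MB left
Final memory blocks: [60] [44,17] [44,20] [43] [62] [58] [51].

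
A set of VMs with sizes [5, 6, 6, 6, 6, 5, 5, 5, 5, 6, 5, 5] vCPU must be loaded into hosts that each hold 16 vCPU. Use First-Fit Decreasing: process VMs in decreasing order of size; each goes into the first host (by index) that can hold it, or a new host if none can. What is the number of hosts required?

5

Sorted descending: 6, 6, 6, 6, 6, 5, 5, 5, 5, 5, 5, 5.
6 vCPU → host 1 (remaining 10 vCPU)
6 vCPU → host 1 (remaining 4 vCPU)
6 vCPU → host 2 (remaining 10 vCPU)
6 vCPU → host 2 (remaining 4 vCPU)
6 vCPU → host 3 (remaining 10 vCPU)
5 vCPU → host 3 (remaining 5 vCPU)
5 vCPU → host 3 (remaining 0 vCPU)
5 vCPU → host 4 (remaining 11 vCPU)
5 vCPU → host 4 (remaining 6 vCPU)
5 vCPU → host 4 (remaining 1 vCPU)
5 vCPU → host 5 (remaining 11 vCPU)
5 vCPU → host 5 (remaining 6 vCPU)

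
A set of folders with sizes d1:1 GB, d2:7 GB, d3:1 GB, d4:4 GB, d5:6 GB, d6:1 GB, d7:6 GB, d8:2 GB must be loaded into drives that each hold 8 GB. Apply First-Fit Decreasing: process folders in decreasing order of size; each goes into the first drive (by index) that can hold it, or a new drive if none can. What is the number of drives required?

4

Sorted descending: 7, 6, 6, 4, 2, 1, 1, 1.
drive 1: place 7 GB, 1 GB left
drive 2: place 6 GB, 2 GB left
drive 3: place 6 GB, 2 GB left
drive 4: place 4 GB, 4 GB left
drive 2: place 2 GB, 0 GB left
drive 1: place 1 GB, 0 GB left
drive 3: place 1 GB, 1 GB left
drive 3: place 1 GB, 0 GB left
Final drives: [7,1] [6,2] [6,1,1] [4].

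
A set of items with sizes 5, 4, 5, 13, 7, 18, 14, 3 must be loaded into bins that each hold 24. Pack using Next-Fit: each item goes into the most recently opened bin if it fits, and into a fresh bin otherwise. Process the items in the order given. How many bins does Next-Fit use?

4 bins

5 → bin 1 (remaining 19)
4 → bin 1 (remaining 15)
5 → bin 1 (remaining 10)
13 → bin 2 (remaining 11)
7 → bin 2 (remaining 4)
18 → bin 3 (remaining 6)
14 → bin 4 (remaining 10)
3 → bin 4 (remaining 7)
Final bins: [5,4,5] [13,7] [18] [14,3].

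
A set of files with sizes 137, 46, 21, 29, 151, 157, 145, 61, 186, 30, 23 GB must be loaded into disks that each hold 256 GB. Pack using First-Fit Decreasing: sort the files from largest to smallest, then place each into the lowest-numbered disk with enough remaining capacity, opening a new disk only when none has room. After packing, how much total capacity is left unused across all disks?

294

Sorted descending: 186, 157, 151, 145, 137, 61, 46, 30, 29, 23, 21.
Put 186 GB in disk 1; 70 GB remain.
Put 157 GB in disk 2; 99 GB remain.
Put 151 GB in disk 3; 105 GB remain.
Put 145 GB in disk 4; 111 GB remain.
Put 137 GB in disk 5; 119 GB remain.
Put 61 GB in disk 1; 9 GB remain.
Put 46 GB in disk 2; 53 GB remain.
Put 30 GB in disk 2; 23 GB remain.
Put 29 GB in disk 3; 76 GB remain.
Put 23 GB in disk 2; 0 GB remain.
Put 21 GB in disk 3; 55 GB remain.
5 disks × 256 GB = 1280 GB; used 986 GB; unused 294 GB.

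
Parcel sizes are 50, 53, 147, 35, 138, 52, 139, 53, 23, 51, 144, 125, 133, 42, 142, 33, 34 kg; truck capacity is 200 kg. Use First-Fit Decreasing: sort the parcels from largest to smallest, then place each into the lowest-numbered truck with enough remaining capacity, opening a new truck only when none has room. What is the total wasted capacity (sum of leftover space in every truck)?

Sorted descending: 147, 144, 142, 139, 138, 133, 125, 53, 53, 52, 51, 50, 42, 35, 34, 33, 23.
147 kg → truck 1 (remaining 53 kg)
144 kg → truck 2 (remaining 56 kg)
142 kg → truck 3 (remaining 58 kg)
139 kg → truck 4 (remaining 61 kg)
138 kg → truck 5 (remaining 62 kg)
133 kg → truck 6 (remaining 67 kg)
125 kg → truck 7 (remaining 75 kg)
53 kg → truck 1 (remaining 0 kg)
53 kg → truck 2 (remaining 3 kg)
52 kg → truck 3 (remaining 6 kg)
51 kg → truck 4 (remaining 10 kg)
50 kg → truck 5 (remaining 12 kg)
42 kg → truck 6 (remaining 25 kg)
35 kg → truck 7 (remaining 40 kg)
34 kg → truck 7 (remaining 6 kg)
33 kg → truck 8 (remaining 167 kg)
23 kg → truck 6 (remaining 2 kg)
8 trucks × 200 kg = 1600 kg; used 1394 kg; unused 206 kg.

206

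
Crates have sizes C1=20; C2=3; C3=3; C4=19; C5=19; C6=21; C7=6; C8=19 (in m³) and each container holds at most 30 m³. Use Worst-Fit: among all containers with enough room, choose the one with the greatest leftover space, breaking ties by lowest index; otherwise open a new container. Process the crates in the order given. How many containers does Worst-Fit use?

5

container 1: place C1 (20 m³), 10 m³ left
container 1: place C2 (3 m³), 7 m³ left
container 1: place C3 (3 m³), 4 m³ left
container 2: place C4 (19 m³), 11 m³ left
container 3: place C5 (19 m³), 11 m³ left
container 4: place C6 (21 m³), 9 m³ left
container 2: place C7 (6 m³), 5 m³ left
container 5: place C8 (19 m³), 11 m³ left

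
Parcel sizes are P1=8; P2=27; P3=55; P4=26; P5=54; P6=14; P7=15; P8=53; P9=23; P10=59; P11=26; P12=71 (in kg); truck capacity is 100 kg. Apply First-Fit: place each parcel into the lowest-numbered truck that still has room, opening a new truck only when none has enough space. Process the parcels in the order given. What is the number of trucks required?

truck 1: place P1 (8 kg), 92 kg left
truck 1: place P2 (27 kg), 65 kg left
truck 1: place P3 (55 kg), 10 kg left
truck 2: place P4 (26 kg), 74 kg left
truck 2: place P5 (54 kg), 20 kg left
truck 2: place P6 (14 kg), 6 kg left
truck 3: place P7 (15 kg), 85 kg left
truck 3: place P8 (53 kg), 32 kg left
truck 3: place P9 (23 kg), 9 kg left
truck 4: place P10 (59 kg), 41 kg left
truck 4: place P11 (26 kg), 15 kg left
truck 5: place P12 (71 kg), 29 kg left

5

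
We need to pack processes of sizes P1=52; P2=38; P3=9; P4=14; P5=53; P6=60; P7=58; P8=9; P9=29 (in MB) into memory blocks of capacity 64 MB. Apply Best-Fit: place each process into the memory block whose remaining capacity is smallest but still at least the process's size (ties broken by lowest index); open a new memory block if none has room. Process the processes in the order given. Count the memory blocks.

6 memory blocks

Put P1 (52 MB) in memory block 1; 12 MB remain.
Put P2 (38 MB) in memory block 2; 26 MB remain.
Put P3 (9 MB) in memory block 1; 3 MB remain.
Put P4 (14 MB) in memory block 2; 12 MB remain.
Put P5 (53 MB) in memory block 3; 11 MB remain.
Put P6 (60 MB) in memory block 4; 4 MB remain.
Put P7 (58 MB) in memory block 5; 6 MB remain.
Put P8 (9 MB) in memory block 3; 2 MB remain.
Put P9 (29 MB) in memory block 6; 35 MB remain.
Final memory blocks: [52,9] [38,14] [53,9] [60] [58] [29].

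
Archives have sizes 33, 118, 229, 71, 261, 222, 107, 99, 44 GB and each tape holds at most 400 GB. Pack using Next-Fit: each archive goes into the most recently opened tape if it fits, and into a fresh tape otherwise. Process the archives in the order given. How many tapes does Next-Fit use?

4

Put 33 GB in tape 1; 367 GB remain.
Put 118 GB in tape 1; 249 GB remain.
Put 229 GB in tape 1; 20 GB remain.
Put 71 GB in tape 2; 329 GB remain.
Put 261 GB in tape 2; 68 GB remain.
Put 222 GB in tape 3; 178 GB remain.
Put 107 GB in tape 3; 71 GB remain.
Put 99 GB in tape 4; 301 GB remain.
Put 44 GB in tape 4; 257 GB remain.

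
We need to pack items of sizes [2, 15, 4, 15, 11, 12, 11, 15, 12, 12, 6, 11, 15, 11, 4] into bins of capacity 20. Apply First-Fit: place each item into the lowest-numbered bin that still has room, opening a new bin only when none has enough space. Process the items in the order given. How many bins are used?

11

Put 2 in bin 1; 18 remain.
Put 15 in bin 1; 3 remain.
Put 4 in bin 2; 16 remain.
Put 15 in bin 2; 1 remain.
Put 11 in bin 3; 9 remain.
Put 12 in bin 4; 8 remain.
Put 11 in bin 5; 9 remain.
Put 15 in bin 6; 5 remain.
Put 12 in bin 7; 8 remain.
Put 12 in bin 8; 8 remain.
Put 6 in bin 3; 3 remain.
Put 11 in bin 9; 9 remain.
Put 15 in bin 10; 5 remain.
Put 11 in bin 11; 9 remain.
Put 4 in bin 4; 4 remain.
Final bins: [2,15] [4,15] [11,6] [12,4] [11] [15] [12] [12] [11] [15] [11].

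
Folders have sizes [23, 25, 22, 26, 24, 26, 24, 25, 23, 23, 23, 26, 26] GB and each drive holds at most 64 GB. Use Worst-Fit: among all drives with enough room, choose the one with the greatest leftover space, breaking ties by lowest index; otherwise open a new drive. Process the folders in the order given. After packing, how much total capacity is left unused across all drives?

132

Put 23 GB in drive 1; 41 GB remain.
Put 25 GB in drive 1; 16 GB remain.
Put 22 GB in drive 2; 42 GB remain.
Put 26 GB in drive 2; 16 GB remain.
Put 24 GB in drive 3; 40 GB remain.
Put 26 GB in drive 3; 14 GB remain.
Put 24 GB in drive 4; 40 GB remain.
Put 25 GB in drive 4; 15 GB remain.
Put 23 GB in drive 5; 41 GB remain.
Put 23 GB in drive 5; 18 GB remain.
Put 23 GB in drive 6; 41 GB remain.
Put 26 GB in drive 6; 15 GB remain.
Put 26 GB in drive 7; 38 GB remain.
7 drives × 64 GB = 448 GB; used 316 GB; unused 132 GB.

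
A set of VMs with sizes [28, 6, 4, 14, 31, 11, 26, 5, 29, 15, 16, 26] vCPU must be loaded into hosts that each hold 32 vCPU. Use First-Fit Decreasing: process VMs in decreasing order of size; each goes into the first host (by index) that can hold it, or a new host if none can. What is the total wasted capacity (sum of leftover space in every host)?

13

Sorted descending: 31, 29, 28, 26, 26, 16, 15, 14, 11, 6, 5, 4.
host 1: place 31 vCPU, 1 vCPU left
host 2: place 29 vCPU, 3 vCPU left
host 3: place 28 vCPU, 4 vCPU left
host 4: place 26 vCPU, 6 vCPU left
host 5: place 26 vCPU, 6 vCPU left
host 6: place 16 vCPU, 16 vCPU left
host 6: place 15 vCPU, 1 vCPU left
host 7: place 14 vCPU, 18 vCPU left
host 7: place 11 vCPU, 7 vCPU left
host 4: place 6 vCPU, 0 vCPU left
host 5: place 5 vCPU, 1 vCPU left
host 3: place 4 vCPU, 0 vCPU left
7 hosts × 32 vCPU = 224 vCPU; used 211 vCPU; unused 13 vCPU.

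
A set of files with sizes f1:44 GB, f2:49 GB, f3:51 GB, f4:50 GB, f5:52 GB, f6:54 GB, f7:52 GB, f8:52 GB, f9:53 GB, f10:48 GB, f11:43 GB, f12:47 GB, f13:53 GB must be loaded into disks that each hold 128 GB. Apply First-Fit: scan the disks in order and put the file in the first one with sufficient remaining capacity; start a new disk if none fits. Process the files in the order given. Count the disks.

Put f1 (44 GB) in disk 1; 84 GB remain.
Put f2 (49 GB) in disk 1; 35 GB remain.
Put f3 (51 GB) in disk 2; 77 GB remain.
Put f4 (50 GB) in disk 2; 27 GB remain.
Put f5 (52 GB) in disk 3; 76 GB remain.
Put f6 (54 GB) in disk 3; 22 GB remain.
Put f7 (52 GB) in disk 4; 76 GB remain.
Put f8 (52 GB) in disk 4; 24 GB remain.
Put f9 (53 GB) in disk 5; 75 GB remain.
Put f10 (48 GB) in disk 5; 27 GB remain.
Put f11 (43 GB) in disk 6; 85 GB remain.
Put f12 (47 GB) in disk 6; 38 GB remain.
Put f13 (53 GB) in disk 7; 75 GB remain.
Final disks: [44,49] [51,50] [52,54] [52,52] [53,48] [43,47] [53].

7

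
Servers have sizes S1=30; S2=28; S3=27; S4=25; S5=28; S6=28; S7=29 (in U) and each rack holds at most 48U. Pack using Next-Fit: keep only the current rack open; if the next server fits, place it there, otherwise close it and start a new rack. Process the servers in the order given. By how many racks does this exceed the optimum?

Next-Fit: [30] [28] [27] [25] [28] [28] [29] → 7 racks.
7 servers exceed 24U (half the capacity), and no two of those can share a rack, so at least 7 racks are needed.
So 7 is already optimal.

0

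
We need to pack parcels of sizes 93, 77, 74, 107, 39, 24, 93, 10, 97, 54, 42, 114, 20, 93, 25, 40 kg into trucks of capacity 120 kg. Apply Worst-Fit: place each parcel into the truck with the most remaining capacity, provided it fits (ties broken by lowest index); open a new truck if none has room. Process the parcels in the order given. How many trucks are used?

Put 93 kg in truck 1; 27 kg remain.
Put 77 kg in truck 2; 43 kg remain.
Put 74 kg in truck 3; 46 kg remain.
Put 107 kg in truck 4; 13 kg remain.
Put 39 kg in truck 3; 7 kg remain.
Put 24 kg in truck 2; 19 kg remain.
Put 93 kg in truck 5; 27 kg remain.
Put 10 kg in truck 1; 17 kg remain.
Put 97 kg in truck 6; 23 kg remain.
Put 54 kg in truck 7; 66 kg remain.
Put 42 kg in truck 7; 24 kg remain.
Put 114 kg in truck 8; 6 kg remain.
Put 20 kg in truck 5; 7 kg remain.
Put 93 kg in truck 9; 27 kg remain.
Put 25 kg in truck 9; 2 kg remain.
Put 40 kg in truck 10; 80 kg remain.
Final trucks: [93,10] [77,24] [74,39] [107] [93,20] [97] [54,42] [114] [93,25] [40].

10 trucks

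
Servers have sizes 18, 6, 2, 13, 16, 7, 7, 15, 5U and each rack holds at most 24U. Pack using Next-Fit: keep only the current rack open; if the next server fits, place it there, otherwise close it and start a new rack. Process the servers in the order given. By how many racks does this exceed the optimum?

1

Next-Fit: [18,6] [2,13] [16,7] [7,15] [5] → 5 racks.
Total size 89U; any packing needs at least ⌈89/24⌉ = 4 racks.
An optimal packing achieves that bound: [18,6] [16,7] [15,7,2] [13,5] → 4 racks.
Excess: 5 − 4 = 1.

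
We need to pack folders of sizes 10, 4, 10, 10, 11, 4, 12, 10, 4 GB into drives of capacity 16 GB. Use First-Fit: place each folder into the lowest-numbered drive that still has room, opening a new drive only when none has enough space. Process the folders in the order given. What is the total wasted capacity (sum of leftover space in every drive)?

10 GB → drive 1 (remaining 6 GB)
4 GB → drive 1 (remaining 2 GB)
10 GB → drive 2 (remaining 6 GB)
10 GB → drive 3 (remaining 6 GB)
11 GB → drive 4 (remaining 5 GB)
4 GB → drive 2 (remaining 2 GB)
12 GB → drive 5 (remaining 4 GB)
10 GB → drive 6 (remaining 6 GB)
4 GB → drive 3 (remaining 2 GB)
6 drives × 16 GB = 96 GB; used 75 GB; unused 21 GB.

21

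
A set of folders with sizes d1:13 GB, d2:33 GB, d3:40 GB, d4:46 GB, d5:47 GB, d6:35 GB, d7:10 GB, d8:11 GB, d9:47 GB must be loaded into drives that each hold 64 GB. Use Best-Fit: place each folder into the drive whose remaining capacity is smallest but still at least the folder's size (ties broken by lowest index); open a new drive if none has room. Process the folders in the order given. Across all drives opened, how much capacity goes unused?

102

Put d1 (13 GB) in drive 1; 51 GB remain.
Put d2 (33 GB) in drive 1; 18 GB remain.
Put d3 (40 GB) in drive 2; 24 GB remain.
Put d4 (46 GB) in drive 3; 18 GB remain.
Put d5 (47 GB) in drive 4; 17 GB remain.
Put d6 (35 GB) in drive 5; 29 GB remain.
Put d7 (10 GB) in drive 4; 7 GB remain.
Put d8 (11 GB) in drive 1; 7 GB remain.
Put d9 (47 GB) in drive 6; 17 GB remain.
6 drives × 64 GB = 384 GB; used 282 GB; unused 102 GB.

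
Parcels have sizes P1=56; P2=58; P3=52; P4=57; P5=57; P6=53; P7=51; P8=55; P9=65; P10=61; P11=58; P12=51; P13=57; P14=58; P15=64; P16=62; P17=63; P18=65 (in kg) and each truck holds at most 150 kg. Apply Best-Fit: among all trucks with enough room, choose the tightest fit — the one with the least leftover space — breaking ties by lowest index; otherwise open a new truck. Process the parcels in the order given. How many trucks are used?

truck 1: place P1 (56 kg), 94 kg left
truck 1: place P2 (58 kg), 36 kg left
truck 2: place P3 (52 kg), 98 kg left
truck 2: place P4 (57 kg), 41 kg left
truck 3: place P5 (57 kg), 93 kg left
truck 3: place P6 (53 kg), 40 kg left
truck 4: place P7 (51 kg), 99 kg left
truck 4: place P8 (55 kg), 44 kg left
truck 5: place P9 (65 kg), 85 kg left
truck 5: place P10 (61 kg), 24 kg left
truck 6: place P11 (58 kg), 92 kg left
truck 6: place P12 (51 kg), 41 kg left
truck 7: place P13 (57 kg), 93 kg left
truck 7: place P14 (58 kg), 35 kg left
truck 8: place P15 (64 kg), 86 kg left
truck 8: place P16 (62 kg), 24 kg left
truck 9: place P17 (63 kg), 87 kg left
truck 9: place P18 (65 kg), 22 kg left

9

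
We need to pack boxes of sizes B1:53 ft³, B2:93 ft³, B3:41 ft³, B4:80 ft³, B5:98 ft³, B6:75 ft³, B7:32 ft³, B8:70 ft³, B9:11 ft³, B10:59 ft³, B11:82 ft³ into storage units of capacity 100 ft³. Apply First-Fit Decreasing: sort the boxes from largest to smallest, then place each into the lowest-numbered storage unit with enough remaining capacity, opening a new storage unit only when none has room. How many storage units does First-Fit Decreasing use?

8

Sorted descending: 98, 93, 82, 80, 75, 70, 59, 53, 41, 32, 11.
98 ft³ → storage unit 1 (remaining 2 ft³)
93 ft³ → storage unit 2 (remaining 7 ft³)
82 ft³ → storage unit 3 (remaining 18 ft³)
80 ft³ → storage unit 4 (remaining 20 ft³)
75 ft³ → storage unit 5 (remaining 25 ft³)
70 ft³ → storage unit 6 (remaining 30 ft³)
59 ft³ → storage unit 7 (remaining 41 ft³)
53 ft³ → storage unit 8 (remaining 47 ft³)
41 ft³ → storage unit 7 (remaining 0 ft³)
32 ft³ → storage unit 8 (remaining 15 ft³)
11 ft³ → storage unit 3 (remaining 7 ft³)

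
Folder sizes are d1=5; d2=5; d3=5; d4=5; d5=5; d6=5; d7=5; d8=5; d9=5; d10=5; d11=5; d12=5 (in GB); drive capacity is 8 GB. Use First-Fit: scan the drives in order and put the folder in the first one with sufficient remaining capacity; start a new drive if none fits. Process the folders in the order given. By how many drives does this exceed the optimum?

First-Fit: [5] [5] [5] [5] [5] [5] [5] [5] [5] [5] [5] [5] → 12 drives.
12 folders exceed 4 GB (half the capacity), and no two of those can share a drive, so at least 12 drives are needed.
So 12 is already optimal.

0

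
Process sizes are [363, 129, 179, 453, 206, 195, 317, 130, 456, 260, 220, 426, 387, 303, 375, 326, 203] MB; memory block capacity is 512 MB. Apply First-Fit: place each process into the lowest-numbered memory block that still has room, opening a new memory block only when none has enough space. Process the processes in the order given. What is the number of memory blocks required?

Put 363 MB in memory block 1; 149 MB remain.
Put 129 MB in memory block 1; 20 MB remain.
Put 179 MB in memory block 2; 333 MB remain.
Put 453 MB in memory block 3; 59 MB remain.
Put 206 MB in memory block 2; 127 MB remain.
Put 195 MB in memory block 4; 317 MB remain.
Put 317 MB in memory block 4; 0 MB remain.
Put 130 MB in memory block 5; 382 MB remain.
Put 456 MB in memory block 6; 56 MB remain.
Put 260 MB in memory block 5; 122 MB remain.
Put 220 MB in memory block 7; 292 MB remain.
Put 426 MB in memory block 8; 86 MB remain.
Put 387 MB in memory block 9; 125 MB remain.
Put 303 MB in memory block 10; 209 MB remain.
Put 375 MB in memory block 11; 137 MB remain.
Put 326 MB in memory block 12; 186 MB remain.
Put 203 MB in memory block 7; 89 MB remain.

12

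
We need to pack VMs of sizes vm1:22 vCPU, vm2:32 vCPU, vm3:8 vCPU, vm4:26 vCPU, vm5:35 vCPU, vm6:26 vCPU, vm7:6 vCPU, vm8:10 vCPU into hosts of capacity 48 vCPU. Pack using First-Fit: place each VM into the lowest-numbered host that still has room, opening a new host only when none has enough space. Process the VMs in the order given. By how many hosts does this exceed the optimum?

1

First-Fit: [22,8,6,10] [32] [26] [35] [26] → 5 hosts.
Total size 165 vCPU; any packing needs at least ⌈165/48⌉ = 4 hosts.
An optimal packing achieves that bound: [35,10] [32,8,6] [26,22] [26] → 4 hosts.
Excess: 5 − 4 = 1.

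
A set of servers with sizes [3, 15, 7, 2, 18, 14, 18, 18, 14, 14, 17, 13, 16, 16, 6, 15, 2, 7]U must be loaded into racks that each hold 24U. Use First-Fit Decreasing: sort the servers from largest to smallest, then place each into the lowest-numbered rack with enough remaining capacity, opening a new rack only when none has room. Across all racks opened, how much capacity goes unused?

73

Sorted descending: 18, 18, 18, 17, 16, 16, 15, 15, 14, 14, 14, 13, 7, 7, 6, 3, 2, 2.
rack 1: place 18U, 6U left
rack 2: place 18U, 6U left
rack 3: place 18U, 6U left
rack 4: place 17U, 7U left
rack 5: place 16U, 8U left
rack 6: place 16U, 8U left
rack 7: place 15U, 9U left
rack 8: place 15U, 9U left
rack 9: place 14U, 10U left
rack 10: place 14U, 10U left
rack 11: place 14U, 10U left
rack 12: place 13U, 11U left
rack 4: place 7U, 0U left
rack 5: place 7U, 1U left
rack 1: place 6U, 0U left
rack 2: place 3U, 3U left
rack 2: place 2U, 1U left
rack 3: place 2U, 4U left
12 racks × 24U = 288U; used 215U; unused 73U.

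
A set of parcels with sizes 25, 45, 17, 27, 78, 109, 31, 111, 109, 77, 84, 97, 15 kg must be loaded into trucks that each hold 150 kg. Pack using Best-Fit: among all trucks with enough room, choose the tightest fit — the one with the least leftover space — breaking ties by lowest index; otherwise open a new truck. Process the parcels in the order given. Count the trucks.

8

truck 1: place 25 kg, 125 kg left
truck 1: place 45 kg, 80 kg left
truck 1: place 17 kg, 63 kg left
truck 1: place 27 kg, 36 kg left
truck 2: place 78 kg, 72 kg left
truck 3: place 109 kg, 41 kg left
truck 1: place 31 kg, 5 kg left
truck 4: place 111 kg, 39 kg left
truck 5: place 109 kg, 41 kg left
truck 6: place 77 kg, 73 kg left
truck 7: place 84 kg, 66 kg left
truck 8: place 97 kg, 53 kg left
truck 4: place 15 kg, 24 kg left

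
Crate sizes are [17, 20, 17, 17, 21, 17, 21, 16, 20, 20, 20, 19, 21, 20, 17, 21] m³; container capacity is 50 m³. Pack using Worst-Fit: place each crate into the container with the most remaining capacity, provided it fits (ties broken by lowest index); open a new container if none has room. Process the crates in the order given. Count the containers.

8

container 1: place 17 m³, 33 m³ left
container 1: place 20 m³, 13 m³ left
container 2: place 17 m³, 33 m³ left
container 2: place 17 m³, 16 m³ left
container 3: place 21 m³, 29 m³ left
container 3: place 17 m³, 12 m³ left
container 4: place 21 m³, 29 m³ left
container 4: place 16 m³, 13 m³ left
container 5: place 20 m³, 30 m³ left
container 5: place 20 m³, 10 m³ left
container 6: place 20 m³, 30 m³ left
container 6: place 19 m³, 11 m³ left
container 7: place 21 m³, 29 m³ left
container 7: place 20 m³, 9 m³ left
container 8: place 17 m³, 33 m³ left
container 8: place 21 m³, 12 m³ left
Final containers: [17,20] [17,17] [21,17] [21,16] [20,20] [20,19] [21,20] [17,21].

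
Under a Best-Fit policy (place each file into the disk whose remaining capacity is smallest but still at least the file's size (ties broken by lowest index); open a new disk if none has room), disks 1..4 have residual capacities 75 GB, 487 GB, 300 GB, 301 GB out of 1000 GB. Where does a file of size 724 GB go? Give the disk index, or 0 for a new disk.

No disk has ≥ 724 GB free, so a new disk is opened.

0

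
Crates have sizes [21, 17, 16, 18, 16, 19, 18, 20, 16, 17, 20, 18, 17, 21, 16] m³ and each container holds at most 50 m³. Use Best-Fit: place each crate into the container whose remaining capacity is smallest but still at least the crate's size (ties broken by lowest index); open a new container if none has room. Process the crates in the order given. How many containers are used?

7 containers

container 1: place 21 m³, 29 m³ left
container 1: place 17 m³, 12 m³ left
container 2: place 16 m³, 34 m³ left
container 2: place 18 m³, 16 m³ left
container 2: place 16 m³, 0 m³ left
container 3: place 19 m³, 31 m³ left
container 3: place 18 m³, 13 m³ left
container 4: place 20 m³, 30 m³ left
container 4: place 16 m³, 14 m³ left
container 5: place 17 m³, 33 m³ left
container 5: place 20 m³, 13 m³ left
container 6: place 18 m³, 32 m³ left
container 6: place 17 m³, 15 m³ left
container 7: place 21 m³, 29 m³ left
container 7: place 16 m³, 13 m³ left
Final containers: [21,17] [16,18,16] [19,18] [20,16] [17,20] [18,17] [21,16].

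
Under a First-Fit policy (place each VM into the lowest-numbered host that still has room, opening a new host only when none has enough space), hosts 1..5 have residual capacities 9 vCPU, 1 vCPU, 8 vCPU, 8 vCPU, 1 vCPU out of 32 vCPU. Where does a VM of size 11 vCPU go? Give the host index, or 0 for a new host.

No host has ≥ 11 vCPU free, so a new host is opened.

0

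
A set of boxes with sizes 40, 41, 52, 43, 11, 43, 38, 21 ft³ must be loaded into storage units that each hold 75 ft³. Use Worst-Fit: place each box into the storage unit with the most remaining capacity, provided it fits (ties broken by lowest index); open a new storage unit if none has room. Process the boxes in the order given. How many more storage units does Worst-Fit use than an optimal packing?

0

Worst-Fit: [40,11] [41] [52] [43] [43] [38,21] → 6 storage units.
6 boxes exceed 37.5 ft³ (half the capacity), and no two of those can share a storage unit, so at least 6 storage units are needed.
So 6 is already optimal.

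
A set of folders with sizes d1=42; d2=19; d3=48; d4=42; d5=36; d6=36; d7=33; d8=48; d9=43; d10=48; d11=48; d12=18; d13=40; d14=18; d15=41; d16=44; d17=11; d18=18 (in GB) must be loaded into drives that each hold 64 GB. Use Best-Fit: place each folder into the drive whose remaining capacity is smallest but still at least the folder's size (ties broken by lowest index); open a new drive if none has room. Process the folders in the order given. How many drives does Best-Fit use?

13

d1 (42 GB) → drive 1 (remaining 22 GB)
d2 (19 GB) → drive 1 (remaining 3 GB)
d3 (48 GB) → drive 2 (remaining 16 GB)
d4 (42 GB) → drive 3 (remaining 22 GB)
d5 (36 GB) → drive 4 (remaining 28 GB)
d6 (36 GB) → drive 5 (remaining 28 GB)
d7 (33 GB) → drive 6 (remaining 31 GB)
d8 (48 GB) → drive 7 (remaining 16 GB)
d9 (43 GB) → drive 8 (remaining 21 GB)
d10 (48 GB) → drive 9 (remaining 16 GB)
d11 (48 GB) → drive 10 (remaining 16 GB)
d12 (18 GB) → drive 8 (remaining 3 GB)
d13 (40 GB) → drive 11 (remaining 24 GB)
d14 (18 GB) → drive 3 (remaining 4 GB)
d15 (41 GB) → drive 12 (remaining 23 GB)
d16 (44 GB) → drive 13 (remaining 20 GB)
d17 (11 GB) → drive 2 (remaining 5 GB)
d18 (18 GB) → drive 13 (remaining 2 GB)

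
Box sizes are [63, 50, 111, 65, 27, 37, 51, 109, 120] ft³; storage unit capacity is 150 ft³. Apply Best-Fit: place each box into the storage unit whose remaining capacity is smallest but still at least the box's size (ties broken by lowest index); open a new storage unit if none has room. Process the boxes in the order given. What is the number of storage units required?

5 storage units

storage unit 1: place 63 ft³, 87 ft³ left
storage unit 1: place 50 ft³, 37 ft³ left
storage unit 2: place 111 ft³, 39 ft³ left
storage unit 3: place 65 ft³, 85 ft³ left
storage unit 1: place 27 ft³, 10 ft³ left
storage unit 2: place 37 ft³, 2 ft³ left
storage unit 3: place 51 ft³, 34 ft³ left
storage unit 4: place 109 ft³, 41 ft³ left
storage unit 5: place 120 ft³, 30 ft³ left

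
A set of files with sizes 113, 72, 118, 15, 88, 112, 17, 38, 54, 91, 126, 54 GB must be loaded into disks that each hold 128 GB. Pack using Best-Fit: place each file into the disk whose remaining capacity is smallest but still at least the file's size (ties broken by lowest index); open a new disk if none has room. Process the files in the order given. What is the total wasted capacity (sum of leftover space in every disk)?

126

disk 1: place 113 GB, 15 GB left
disk 2: place 72 GB, 56 GB left
disk 3: place 118 GB, 10 GB left
disk 1: place 15 GB, 0 GB left
disk 4: place 88 GB, 40 GB left
disk 5: place 112 GB, 16 GB left
disk 4: place 17 GB, 23 GB left
disk 2: place 38 GB, 18 GB left
disk 6: place 54 GB, 74 GB left
disk 7: place 91 GB, 37 GB left
disk 8: place 126 GB, 2 GB left
disk 6: place 54 GB, 20 GB left
8 disks × 128 GB = 1024 GB; used 898 GB; unused 126 GB.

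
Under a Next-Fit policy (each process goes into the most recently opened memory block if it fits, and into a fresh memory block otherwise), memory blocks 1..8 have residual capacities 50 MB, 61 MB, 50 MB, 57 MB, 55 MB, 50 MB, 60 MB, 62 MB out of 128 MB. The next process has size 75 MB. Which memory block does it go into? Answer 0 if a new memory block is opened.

Next-Fit only looks at memory block 8, which has 62 MB free.
75 MB does not fit, so a new memory block is opened.

0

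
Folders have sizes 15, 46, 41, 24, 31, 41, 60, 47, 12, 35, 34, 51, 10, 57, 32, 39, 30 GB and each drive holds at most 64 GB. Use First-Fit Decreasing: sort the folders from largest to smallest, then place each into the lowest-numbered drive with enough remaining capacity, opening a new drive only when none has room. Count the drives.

Sorted descending: 60, 57, 51, 47, 46, 41, 41, 39, 35, 34, 32, 31, 30, 24, 15, 12, 10.
Put 60 GB in drive 1; 4 GB remain.
Put 57 GB in drive 2; 7 GB remain.
Put 51 GB in drive 3; 13 GB remain.
Put 47 GB in drive 4; 17 GB remain.
Put 46 GB in drive 5; 18 GB remain.
Put 41 GB in drive 6; 23 GB remain.
Put 41 GB in drive 7; 23 GB remain.
Put 39 GB in drive 8; 25 GB remain.
Put 35 GB in drive 9; 29 GB remain.
Put 34 GB in drive 10; 30 GB remain.
Put 32 GB in drive 11; 32 GB remain.
Put 31 GB in drive 11; 1 GB remain.
Put 30 GB in drive 10; 0 GB remain.
Put 24 GB in drive 8; 1 GB remain.
Put 15 GB in drive 4; 2 GB remain.
Put 12 GB in drive 3; 1 GB remain.
Put 10 GB in drive 5; 8 GB remain.

11 drives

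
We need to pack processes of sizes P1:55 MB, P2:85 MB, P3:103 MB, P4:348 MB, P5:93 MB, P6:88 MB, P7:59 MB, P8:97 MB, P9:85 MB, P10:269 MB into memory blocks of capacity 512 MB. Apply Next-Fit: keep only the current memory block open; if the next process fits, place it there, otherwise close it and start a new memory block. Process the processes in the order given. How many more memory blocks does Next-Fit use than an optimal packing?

1

Next-Fit: [55,85,103] [348,93] [88,59,97,85] [269] → 4 memory blocks.
Total size 1282 MB; any packing needs at least ⌈1282/512⌉ = 3 memory blocks.
An optimal packing achieves that bound: [348,103,59] [269,97,93] [88,85,85,55] → 3 memory blocks.
Excess: 4 − 3 = 1.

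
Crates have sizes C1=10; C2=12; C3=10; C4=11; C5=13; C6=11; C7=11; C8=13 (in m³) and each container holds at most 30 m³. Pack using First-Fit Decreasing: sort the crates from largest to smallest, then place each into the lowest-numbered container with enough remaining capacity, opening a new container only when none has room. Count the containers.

4

Sorted descending: 13, 13, 12, 11, 11, 11, 10, 10.
13 m³ → container 1 (remaining 17 m³)
13 m³ → container 1 (remaining 4 m³)
12 m³ → container 2 (remaining 18 m³)
11 m³ → container 2 (remaining 7 m³)
11 m³ → container 3 (remaining 19 m³)
11 m³ → container 3 (remaining 8 m³)
10 m³ → container 4 (remaining 20 m³)
10 m³ → container 4 (remaining 10 m³)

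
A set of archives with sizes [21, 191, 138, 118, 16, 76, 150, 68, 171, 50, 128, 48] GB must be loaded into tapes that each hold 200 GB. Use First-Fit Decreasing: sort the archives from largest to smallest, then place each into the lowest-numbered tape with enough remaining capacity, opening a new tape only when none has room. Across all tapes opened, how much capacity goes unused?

225

Sorted descending: 191, 171, 150, 138, 128, 118, 76, 68, 50, 48, 21, 16.
Put 191 GB in tape 1; 9 GB remain.
Put 171 GB in tape 2; 29 GB remain.
Put 150 GB in tape 3; 50 GB remain.
Put 138 GB in tape 4; 62 GB remain.
Put 128 GB in tape 5; 72 GB remain.
Put 118 GB in tape 6; 82 GB remain.
Put 76 GB in tape 6; 6 GB remain.
Put 68 GB in tape 5; 4 GB remain.
Put 50 GB in tape 3; 0 GB remain.
Put 48 GB in tape 4; 14 GB remain.
Put 21 GB in tape 2; 8 GB remain.
Put 16 GB in tape 7; 184 GB remain.
7 tapes × 200 GB = 1400 GB; used 1175 GB; unused 225 GB.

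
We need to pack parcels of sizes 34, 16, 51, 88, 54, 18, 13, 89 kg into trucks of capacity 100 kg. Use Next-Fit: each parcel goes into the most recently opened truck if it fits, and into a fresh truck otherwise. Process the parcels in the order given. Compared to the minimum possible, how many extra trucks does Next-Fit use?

1

Next-Fit: [34,16] [51] [88] [54,18,13] [89] → 5 trucks.
Total size 363 kg; any packing needs at least ⌈363/100⌉ = 4 trucks.
An optimal packing achieves that bound: [89] [88] [54,34] [51,18,16,13] → 4 trucks.
Excess: 5 − 4 = 1.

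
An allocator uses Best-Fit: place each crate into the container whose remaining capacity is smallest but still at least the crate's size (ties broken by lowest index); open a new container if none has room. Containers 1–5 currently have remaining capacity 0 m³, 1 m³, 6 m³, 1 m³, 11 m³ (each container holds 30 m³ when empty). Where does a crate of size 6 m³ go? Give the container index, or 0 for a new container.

Containers with room: container 3 (6 m³), container 5 (11 m³).
Tightest fit is container 3 with 6 m³ free.

3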